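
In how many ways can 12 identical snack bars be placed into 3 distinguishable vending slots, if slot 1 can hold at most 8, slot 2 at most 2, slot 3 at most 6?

12

Ignoring the caps, the number of non-negative solutions to x_1+…+x_3 = 12 is C(14,2) = 91.
Subtract solutions that violate a single cap (substitute x_i' = x_i − (cap_i+1)): x_1 ≥ 9 gives C(5,2) = 10; x_2 ≥ 3 gives C(11,2) = 55; x_3 ≥ 7 gives C(7,2) = 21. Together 86.
Add back pairs where two caps are both exceeded: 1 + 0 + 6 = 7.
By inclusion–exclusion the count is 91 − 86 + 7 = 12.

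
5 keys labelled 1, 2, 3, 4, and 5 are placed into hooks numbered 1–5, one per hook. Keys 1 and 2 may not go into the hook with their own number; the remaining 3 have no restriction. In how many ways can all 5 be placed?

78

Let Aᵢ (for i ∈ {1, 2}) be the placements that put key i in its forbidden hook. Any j of these fix j positions, leaving (5−j)! ways to fill the rest, and there are C(2,j) ways to pick which j.
By inclusion–exclusion, the number of valid placements is Σ_{j=0}^{2} (−1)^j C(2,j)·(5−j)!.
Computing: 120 − 48 + 6 = 78.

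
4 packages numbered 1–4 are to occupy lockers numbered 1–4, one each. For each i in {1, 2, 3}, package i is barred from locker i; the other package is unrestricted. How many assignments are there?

Let Aᵢ (for i ∈ {1, 2, 3}) be the placements that put package i in its forbidden locker. Any j of these fix j positions, leaving (4−j)! ways to fill the rest, and there are C(3,j) ways to pick which j.
By inclusion–exclusion, the number of valid placements is Σ_{j=0}^{3} (−1)^j C(3,j)·(4−j)!.
Computing: 24 − 18 + 6 − 1 = 11.

11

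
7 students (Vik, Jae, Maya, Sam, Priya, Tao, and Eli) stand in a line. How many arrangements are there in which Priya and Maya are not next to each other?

3600

Of the 7! = 5040 arrangements, those with Priya and Maya adjacent number 2 × 6! = 1440 (treat the pair as a block with 2 internal orders).
Complementary counting: 5040 − 1440 = 3600.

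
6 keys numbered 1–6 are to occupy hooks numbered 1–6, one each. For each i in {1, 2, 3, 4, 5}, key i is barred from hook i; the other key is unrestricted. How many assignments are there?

309

Let Aᵢ (for 1 ≤ i ≤ 5) be the placements that put key i in its forbidden hook. Any j of these fix j positions, leaving (6−j)! ways to fill the rest, and there are C(5,j) ways to pick which j.
By inclusion–exclusion, the number of valid placements is Σ_{j=0}^{5} (−1)^j C(5,j)·(6−j)!.
Computing: 720 − 600 + 240 − 60 + 10 − 1 = 309.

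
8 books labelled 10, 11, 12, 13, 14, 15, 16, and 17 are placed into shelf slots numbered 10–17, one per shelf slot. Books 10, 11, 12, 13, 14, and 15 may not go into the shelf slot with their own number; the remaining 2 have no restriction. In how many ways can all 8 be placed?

18806

Let Aᵢ (for 10 ≤ i ≤ 15) be the placements that put book i in its forbidden shelf slot. Any j of these fix j positions, leaving (8−j)! ways to fill the rest, and there are C(6,j) ways to pick which j.
By inclusion–exclusion, the number of valid placements is Σ_{j=0}^{6} (−1)^j C(6,j)·(8−j)!.
Computing: 40320 − 30240 + 10800 − 2400 + 360 − 36 + 2 = 18806.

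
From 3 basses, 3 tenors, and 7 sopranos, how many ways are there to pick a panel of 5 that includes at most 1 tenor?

Split by how many tenors are chosen (0 through 1).
Sum: C(3,0)·C(10,5) + C(3,1)·C(10,4) = 252 + 630 = 882.

882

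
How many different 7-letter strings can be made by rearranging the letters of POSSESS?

210

POSSESS has 7 letters with S appearing 4 times.
Dividing 7! = 5040 by 4! = 24 for the repeated letters gives 210.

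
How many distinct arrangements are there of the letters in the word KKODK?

Letter multiplicities in KKODK: D×1, K×3, O×1.
So there are 5! / (3!) = 20 distinguishable arrangements.

20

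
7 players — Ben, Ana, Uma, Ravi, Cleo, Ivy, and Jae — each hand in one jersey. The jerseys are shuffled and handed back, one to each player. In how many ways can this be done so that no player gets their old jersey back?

This is the derangement count D_7: permutations of 7 items with no fixed point.
By inclusion–exclusion this is Σ_{j=0}^{7} (−1)^j C(7,j)·(7−j)!.
Computing: 5040 − 5040 + 2520 − 840 + 210 − 42 + 7 − 1 = 1854.

1854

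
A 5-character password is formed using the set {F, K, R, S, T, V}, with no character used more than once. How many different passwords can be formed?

720

This is a permutation of 5 out of 6: P(6,5) = 6!/1!.
6 × 5 × 4 × 3 × 2 = 720.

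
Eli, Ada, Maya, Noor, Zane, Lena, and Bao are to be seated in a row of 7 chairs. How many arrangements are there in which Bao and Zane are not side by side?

3600

Of the 7! = 5040 arrangements, those with Bao and Zane adjacent number 2 × 6! = 1440 (treat the pair as a block with 2 internal orders).
So 5040 − 1440 = 3600 arrangements keep them apart.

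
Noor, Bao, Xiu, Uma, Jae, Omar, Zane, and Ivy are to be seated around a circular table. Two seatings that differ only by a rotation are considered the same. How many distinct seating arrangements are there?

5040

Around a circle, 8 distinct people have 8!/8 = (7)! = 5040 rotationally distinct seatings.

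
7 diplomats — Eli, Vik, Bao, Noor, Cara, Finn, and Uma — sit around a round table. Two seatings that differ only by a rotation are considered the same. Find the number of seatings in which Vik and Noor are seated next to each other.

240

Treat {Vik, Noor} as one unit (2 internal orders) and seat the resulting 6 units around the table: (5)! circular arrangements.
So 2 × (5)! = 2 × 120 = 240.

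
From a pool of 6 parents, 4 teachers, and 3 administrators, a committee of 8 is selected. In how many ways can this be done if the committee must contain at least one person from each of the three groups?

With no constraint there are C(13,8) = 1287 possible selections.
Subtract selections that omit an entire group: no parents → C(7,8) = 0; no teachers → C(9,8) = 9; no administrators → C(10,8) = 45.
Add back selections omitting two groups (i.e. drawn from a single group): C(6,8) + C(4,8) + C(3,8) = 0.
By inclusion–exclusion: 1287 − 54 + 0 = 1233.

1233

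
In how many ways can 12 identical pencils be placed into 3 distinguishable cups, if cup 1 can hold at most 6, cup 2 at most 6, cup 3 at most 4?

15

Ignoring the caps, the number of non-negative solutions to x_1+…+x_3 = 12 is C(14,2) = 91.
Subtract solutions that violate a single cap (substitute x_i' = x_i − (cap_i+1)): x_1 ≥ 7 gives C(7,2) = 21; x_2 ≥ 7 gives C(7,2) = 21; x_3 ≥ 5 gives C(9,2) = 36. Together 78.
Add back pairs where two caps are both exceeded: 0 + 1 + 1 = 2.
By inclusion–exclusion the count is 91 − 78 + 2 = 15.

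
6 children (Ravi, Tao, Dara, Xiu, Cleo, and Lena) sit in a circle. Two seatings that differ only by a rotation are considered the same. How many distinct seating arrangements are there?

120

Seat Ravi anywhere (absorbing the rotational symmetry), then permute the other 5: (5)! = 120.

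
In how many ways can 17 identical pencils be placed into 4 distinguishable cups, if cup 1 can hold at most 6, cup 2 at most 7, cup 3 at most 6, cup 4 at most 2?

By stars and bars, unrestricted non-negative solutions to x_1+…+x_4 = 17 number C(17+3,3) = 1140.
Subtract solutions that violate a single cap (substitute x_i' = x_i − (cap_i+1)): x_1 ≥ 7 gives C(13,3) = 286; x_2 ≥ 8 gives C(12,3) = 220; x_3 ≥ 7 gives C(13,3) = 286; x_4 ≥ 3 gives C(17,3) = 680. Together 1472.
Add back pairs where two caps are both exceeded: 10 + 20 + 120 + 10 + 84 + 120 = 364.
Subtract triples: 0 + 0 + 1 + 0 = 1.
By inclusion–exclusion the count is 1140 − 1472 + 364 − 1 = 31.

31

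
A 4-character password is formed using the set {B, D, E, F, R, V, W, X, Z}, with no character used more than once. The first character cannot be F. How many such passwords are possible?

The first character has 9−1 = 8 choices (anything except F).
The remaining 3 characters are filled from the other 8 symbols without repetition: 8 × 7 × 6 = 336.
Total: 8 × 336 = 2688.

2688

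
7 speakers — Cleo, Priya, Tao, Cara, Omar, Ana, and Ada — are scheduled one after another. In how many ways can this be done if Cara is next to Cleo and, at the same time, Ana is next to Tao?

Treat {Cara,Cleo} as one block (2 orders) and {Ana,Tao} as another (2 orders).
That leaves 5 units to arrange: 2 × 2 × 5! = 4 × 120 = 480.

480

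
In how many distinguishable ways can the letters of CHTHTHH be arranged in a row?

105

The 7 letters of CHTHTHH have repeats: H appearing 4 times and T appearing twice.
The number of distinct arrangements is 7!/(4!·2!) = 5040/48 = 105.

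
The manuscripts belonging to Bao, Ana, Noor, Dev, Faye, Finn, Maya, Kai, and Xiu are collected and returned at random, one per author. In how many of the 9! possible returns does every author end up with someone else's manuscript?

133496

Let Aᵢ be the assignments in which author i gets their own manuscript. We want the size of the complement of A₁∪…∪A_9.
By inclusion–exclusion this is Σ_{j=0}^{9} (−1)^j C(9,j)·(9−j)!.
Computing: 362880 − 362880 + 181440 − 60480 + 15120 − 3024 + 504 − 72 + 9 − 1 = 133496.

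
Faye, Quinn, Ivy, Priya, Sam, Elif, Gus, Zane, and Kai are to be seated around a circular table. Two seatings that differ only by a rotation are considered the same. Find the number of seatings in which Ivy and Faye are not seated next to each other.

30240

All circular seatings of 9 people number (8)! = 40320.
Those with Ivy next to Faye: fuse the pair into one unit and seat 8 units around a circle — 2·(7)! = 10080.
Subtracting, 40320 − 10080 = 30240.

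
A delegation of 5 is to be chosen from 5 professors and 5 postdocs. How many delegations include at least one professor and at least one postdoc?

250

With no constraint there are C(10,5) = 252 possible selections.
Subtract selections that omit an entire group: no professors → C(5,5) = 1; no postdocs → C(5,5) = 1.
Both groups omitted at once is impossible, so 252 − 2 = 250.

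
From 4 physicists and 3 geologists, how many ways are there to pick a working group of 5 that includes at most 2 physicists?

6

Split by how many physicists are chosen (0 through 2).
Sum: C(4,0)·C(3,5) + C(4,1)·C(3,4) + C(4,2)·C(3,3) = 0 + 0 + 6 = 6.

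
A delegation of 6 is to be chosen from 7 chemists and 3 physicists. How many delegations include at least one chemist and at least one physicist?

With no constraint there are C(10,6) = 210 possible selections.
Selections missing a whole group: no chemists → C(3,6) = 0; no physicists → C(7,6) = 7.
Both groups omitted at once is impossible, so 210 − 7 = 203.

203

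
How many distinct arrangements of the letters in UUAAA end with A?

6

With the last slot taken by A, it remains to arrange the other 4 letters (UUAA).
Those 4 letters have A appearing twice and U appearing twice, giving (4)!/(2!·2!) = 6.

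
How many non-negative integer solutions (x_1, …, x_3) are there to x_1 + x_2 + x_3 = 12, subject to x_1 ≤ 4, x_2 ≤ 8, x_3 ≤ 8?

By stars and bars, unrestricted non-negative solutions to x_1+…+x_3 = 12 number C(12+2,2) = 91.
Subtract solutions that violate a single cap (substitute x_i' = x_i − (cap_i+1)): x_1 ≥ 5 gives C(9,2) = 36; x_2 ≥ 9 gives C(5,2) = 10; x_3 ≥ 9 gives C(5,2) = 10. Together 56.
No two caps can be exceeded simultaneously, so the pair terms are all 0.
By inclusion–exclusion the count is 91 − 56 + 0 = 35.

35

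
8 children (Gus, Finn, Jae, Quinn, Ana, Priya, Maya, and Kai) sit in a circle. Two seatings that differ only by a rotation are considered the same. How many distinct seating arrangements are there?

Fix one person's seat to break rotational symmetry; the remaining 7 people can be arranged in (7)! = 5040 ways.

5040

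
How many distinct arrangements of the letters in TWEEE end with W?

With the last slot taken by W, it remains to arrange the other 4 letters (TEEE).
Those 4 letters have E appearing 3 times, giving (4)!/(3!) = 4.

4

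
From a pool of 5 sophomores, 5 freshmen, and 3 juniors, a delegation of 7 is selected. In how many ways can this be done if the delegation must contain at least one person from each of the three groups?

1580

Total 7-person selections from all 13: C(13,7) = 1716.
Subtract selections that omit an entire group: no sophomores → C(8,7) = 8; no freshmen → C(8,7) = 8; no juniors → C(10,7) = 120.
Add back selections omitting two groups (i.e. drawn from a single group): C(5,7) + C(5,7) + C(3,7) = 0.
By inclusion–exclusion: 1716 − 136 + 0 = 1580.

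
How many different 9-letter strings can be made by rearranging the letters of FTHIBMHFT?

Letter multiplicities in FTHIBMHFT: B×1, F×2, H×2, I×1, M×1, T×2.
Dividing 9! = 362880 by 2!·2!·2! = 8 for the repeated letters gives 45360.

45360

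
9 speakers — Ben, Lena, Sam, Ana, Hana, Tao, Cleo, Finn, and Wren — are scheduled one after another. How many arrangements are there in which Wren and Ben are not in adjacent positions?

There are 9! = 362880 arrangements in all. If Wren and Ben are adjacent, merging them into one block gives 2·(8)! = 80640 arrangements.
So 362880 − 80640 = 282240 arrangements keep them apart.

282240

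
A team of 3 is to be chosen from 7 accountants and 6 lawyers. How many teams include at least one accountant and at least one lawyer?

231

Total 3-person selections from all 13: C(13,3) = 286.
Subtract selections that omit an entire group: no accountants → C(6,3) = 20; no lawyers → C(7,3) = 35.
Both groups omitted at once is impossible, so 286 − 55 = 231.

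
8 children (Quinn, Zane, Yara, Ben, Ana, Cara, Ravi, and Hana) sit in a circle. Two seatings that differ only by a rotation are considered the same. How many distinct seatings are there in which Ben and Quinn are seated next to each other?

Glue Ben and Quinn into a block (2 internal orders). Seating 7 units around a circle gives (6)! arrangements.
So 2 × (6)! = 2 × 720 = 1440.

1440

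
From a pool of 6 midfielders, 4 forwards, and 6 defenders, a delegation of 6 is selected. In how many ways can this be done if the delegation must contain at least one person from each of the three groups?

6666

With no constraint there are C(16,6) = 8008 possible selections.
Selections missing a whole group: no midfielders → C(10,6) = 210; no forwards → C(12,6) = 924; no defenders → C(10,6) = 210.
Add back selections omitting two groups (i.e. drawn from a single group): C(6,6) + C(4,6) + C(6,6) = 2.
By inclusion–exclusion: 8008 − 1344 + 2 = 6666.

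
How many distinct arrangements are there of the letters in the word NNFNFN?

Letter multiplicities in NNFNFN: F×2, N×4.
So there are 6! / (4!·2!) = 15 distinguishable arrangements.

15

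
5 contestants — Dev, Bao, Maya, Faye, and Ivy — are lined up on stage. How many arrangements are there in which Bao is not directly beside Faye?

Of the 5! = 120 arrangements, those with Bao and Faye adjacent number 2 × 4! = 48 (treat the pair as a block with 2 internal orders).
Complementary counting: 120 − 48 = 72.

72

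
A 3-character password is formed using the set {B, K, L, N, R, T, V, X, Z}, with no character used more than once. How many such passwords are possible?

Choose and order 3 of the 9 symbols: the first character has 9 options, the next 8, then 7.
That product is 9 × 8 × 7 = 504.

504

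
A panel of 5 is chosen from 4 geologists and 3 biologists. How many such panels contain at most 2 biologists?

Split by how many biologists are chosen (0 through 2).
Sum: C(3,0)·C(4,5) + C(3,1)·C(4,4) + C(3,2)·C(4,3) = 0 + 3 + 12 = 15.

15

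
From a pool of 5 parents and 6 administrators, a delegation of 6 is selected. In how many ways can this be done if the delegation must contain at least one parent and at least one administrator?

With no constraint there are C(11,6) = 462 possible selections.
Selections missing a whole group: no parents → C(6,6) = 1; no administrators → C(5,6) = 0.
Both groups omitted at once is impossible, so 462 − 1 = 461.

461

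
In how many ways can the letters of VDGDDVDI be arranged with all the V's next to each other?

210

Treat the 2 copies of V as a single block. The multiset to arrange is then {VV, D, D, D, D, G, I}, 7 items in all.
That gives (7)!/(4!) = 210 arrangements.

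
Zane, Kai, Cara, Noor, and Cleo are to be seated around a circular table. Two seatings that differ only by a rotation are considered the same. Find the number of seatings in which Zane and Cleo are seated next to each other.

12

Glue Zane and Cleo into a block (2 internal orders). Seating 4 units around a circle gives (3)! arrangements.
So 2 × (3)! = 2 × 6 = 12.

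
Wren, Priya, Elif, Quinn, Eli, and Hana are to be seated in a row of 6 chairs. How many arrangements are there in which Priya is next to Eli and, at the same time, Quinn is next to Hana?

96

Treat {Priya,Eli} as one block (2 orders) and {Quinn,Hana} as another (2 orders).
That leaves 4 units to arrange: 2 × 2 × 4! = 4 × 24 = 96.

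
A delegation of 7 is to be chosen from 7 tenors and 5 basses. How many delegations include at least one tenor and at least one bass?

With no constraint there are C(12,7) = 792 possible selections.
Subtract selections that omit an entire group: no tenors → C(5,7) = 0; no basses → C(7,7) = 1.
Both groups omitted at once is impossible, so 792 − 1 = 791.

791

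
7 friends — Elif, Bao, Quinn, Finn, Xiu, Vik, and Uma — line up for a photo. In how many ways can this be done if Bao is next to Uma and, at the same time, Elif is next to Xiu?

480

Treat {Bao,Uma} as one block (2 orders) and {Elif,Xiu} as another (2 orders).
That leaves 5 units to arrange: 2 × 2 × 5! = 4 × 120 = 480.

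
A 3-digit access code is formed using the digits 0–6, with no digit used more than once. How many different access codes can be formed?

Choose and order 3 of the 7 symbols: the first digit has 7 options, the next 6, then 5.
7 × 6 × 5 = 210.

210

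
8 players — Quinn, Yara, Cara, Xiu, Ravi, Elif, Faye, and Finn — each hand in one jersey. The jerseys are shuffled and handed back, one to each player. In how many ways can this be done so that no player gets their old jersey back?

14833

This is the derangement count D_8: permutations of 8 items with no fixed point.
By inclusion–exclusion this is Σ_{j=0}^{8} (−1)^j C(8,j)·(8−j)!.
Computing: 40320 − 40320 + 20160 − 6720 + 1680 − 336 + 56 − 8 + 1 = 14833.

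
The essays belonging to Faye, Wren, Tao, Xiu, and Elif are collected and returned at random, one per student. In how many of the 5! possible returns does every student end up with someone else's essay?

Count assignments avoiding every fixed point. For any j of the 5 students fixed to their own essay, the other 5−j can be arranged in (5−j)! ways.
By inclusion–exclusion this is Σ_{j=0}^{5} (−1)^j C(5,j)·(5−j)!.
Computing: 120 − 120 + 60 − 20 + 5 − 1 = 44.

44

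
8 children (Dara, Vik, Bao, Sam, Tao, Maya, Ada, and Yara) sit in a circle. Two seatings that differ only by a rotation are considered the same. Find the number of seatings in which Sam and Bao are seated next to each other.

Treat {Sam, Bao} as one unit (2 internal orders) and seat the resulting 7 units around the table: (6)! circular arrangements.
So 2 × (6)! = 2 × 720 = 1440.

1440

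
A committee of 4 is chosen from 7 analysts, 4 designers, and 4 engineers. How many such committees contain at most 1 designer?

990

Split by how many designers are chosen (0 through 1).
Sum: C(4,0)·C(11,4) + C(4,1)·C(11,3) = 330 + 660 = 990.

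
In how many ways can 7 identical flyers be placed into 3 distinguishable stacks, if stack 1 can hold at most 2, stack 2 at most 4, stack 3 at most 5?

By stars and bars, unrestricted non-negative solutions to x_1+…+x_3 = 7 number C(7+2,2) = 36.
Subtract solutions that violate a single cap (substitute x_i' = x_i − (cap_i+1)): x_1 ≥ 3 gives C(6,2) = 15; x_2 ≥ 5 gives C(4,2) = 6; x_3 ≥ 6 gives C(3,2) = 3. Together 24.
No two caps can be exceeded simultaneously, so the pair terms are all 0.
By inclusion–exclusion the count is 36 − 24 + 0 = 12.

12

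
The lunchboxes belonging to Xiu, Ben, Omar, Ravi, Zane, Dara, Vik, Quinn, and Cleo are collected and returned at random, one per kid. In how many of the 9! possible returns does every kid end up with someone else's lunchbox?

This is the derangement count D_9: permutations of 9 items with no fixed point.
By inclusion–exclusion this is Σ_{j=0}^{9} (−1)^j C(9,j)·(9−j)!.
Computing: 362880 − 362880 + 181440 − 60480 + 15120 − 3024 + 504 − 72 + 9 − 1 = 133496.

133496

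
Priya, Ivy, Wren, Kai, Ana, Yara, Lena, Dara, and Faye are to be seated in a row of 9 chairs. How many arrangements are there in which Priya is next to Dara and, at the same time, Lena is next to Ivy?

20160

Treat {Priya,Dara} as one block (2 orders) and {Lena,Ivy} as another (2 orders).
That leaves 7 units to arrange: 2 × 2 × 7! = 4 × 5040 = 20160.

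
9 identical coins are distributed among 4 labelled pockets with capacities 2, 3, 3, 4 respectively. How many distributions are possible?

By stars and bars, unrestricted non-negative solutions to x_1+…+x_4 = 9 number C(9+3,3) = 220.
Subtract solutions that violate a single cap (substitute x_i' = x_i − (cap_i+1)): x_1 ≥ 3 gives C(9,3) = 84; x_2 ≥ 4 gives C(8,3) = 56; x_3 ≥ 4 gives C(8,3) = 56; x_4 ≥ 5 gives C(7,3) = 35. Together 231.
Add back pairs where two caps are both exceeded: 10 + 10 + 4 + 4 + 1 + 1 = 30.
By inclusion–exclusion the count is 220 − 231 + 30 = 19.

19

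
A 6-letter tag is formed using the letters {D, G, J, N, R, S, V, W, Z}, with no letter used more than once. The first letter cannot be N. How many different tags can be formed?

The first letter has 9−1 = 8 choices (anything except N).
The remaining 5 letters are filled from the other 8 symbols without repetition: 8 × 7 × 6 × 5 × 4 = 6720.
Total: 8 × 6720 = 53760.

53760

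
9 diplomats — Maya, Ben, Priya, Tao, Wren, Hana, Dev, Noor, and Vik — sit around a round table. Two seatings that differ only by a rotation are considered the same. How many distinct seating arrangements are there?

Seat Maya anywhere (absorbing the rotational symmetry), then permute the other 8: (8)! = 40320.

40320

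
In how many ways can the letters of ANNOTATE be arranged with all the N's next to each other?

Treat the 2 copies of N as a single block. The multiset to arrange is then {NN, A, A, E, O, T, T}, 7 items in all.
That gives (7)!/(2!·2!) = 1260 arrangements.

1260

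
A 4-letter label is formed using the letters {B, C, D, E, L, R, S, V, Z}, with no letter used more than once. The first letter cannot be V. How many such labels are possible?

The first letter has 9−1 = 8 choices (anything except V).
The remaining 3 letters are filled from the other 8 symbols without repetition: 8 × 7 × 6 = 336.
Total: 8 × 336 = 2688.

2688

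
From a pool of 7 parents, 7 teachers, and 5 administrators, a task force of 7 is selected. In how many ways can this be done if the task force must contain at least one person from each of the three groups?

Total 7-person selections from all 19: C(19,7) = 50388.
Selections missing a whole group: no parents → C(12,7) = 792; no teachers → C(12,7) = 792; no administrators → C(14,7) = 3432.
Add back selections omitting two groups (i.e. drawn from a single group): C(7,7) + C(7,7) + C(5,7) = 2.
By inclusion–exclusion: 50388 − 5016 + 2 = 45374.

45374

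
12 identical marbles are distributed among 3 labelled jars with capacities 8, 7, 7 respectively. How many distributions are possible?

51

By stars and bars, unrestricted non-negative solutions to x_1+…+x_3 = 12 number C(12+2,2) = 91.
Subtract solutions that violate a single cap (substitute x_i' = x_i − (cap_i+1)): x_1 ≥ 9 gives C(5,2) = 10; x_2 ≥ 8 gives C(6,2) = 15; x_3 ≥ 8 gives C(6,2) = 15. Together 40.
No two caps can be exceeded simultaneously, so the pair terms are all 0.
By inclusion–exclusion the count is 91 − 40 + 0 = 51.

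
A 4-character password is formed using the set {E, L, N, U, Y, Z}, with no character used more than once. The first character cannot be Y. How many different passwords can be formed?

The first character has 6−1 = 5 choices (anything except Y).
The remaining 3 characters are filled from the other 5 symbols without repetition: 5 × 4 × 3 = 60.
Total: 5 × 60 = 300.

300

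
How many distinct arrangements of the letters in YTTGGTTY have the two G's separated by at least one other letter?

315

Total arrangements of YTTGGTTY: 8!/(4!·2!·2!) = 420.
Arrangements with the G's together: treat GG as one letter, giving (7)!/(4!·2!) = 105.
Hence 420 − 105 = 315.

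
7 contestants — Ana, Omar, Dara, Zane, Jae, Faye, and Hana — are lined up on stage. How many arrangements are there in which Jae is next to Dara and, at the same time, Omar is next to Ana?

480

Treat {Jae,Dara} as one block (2 orders) and {Omar,Ana} as another (2 orders).
That leaves 5 units to arrange: 2 × 2 × 5! = 4 × 120 = 480.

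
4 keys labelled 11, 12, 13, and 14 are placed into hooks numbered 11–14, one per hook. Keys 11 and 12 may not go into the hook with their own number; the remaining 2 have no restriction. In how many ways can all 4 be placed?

Let Aᵢ (for i ∈ {11, 12}) be the placements that put key i in its forbidden hook. Any j of these fix j positions, leaving (4−j)! ways to fill the rest, and there are C(2,j) ways to pick which j.
By inclusion–exclusion, the number of valid placements is Σ_{j=0}^{2} (−1)^j C(2,j)·(4−j)!.
Computing: 24 − 12 + 2 = 14.

14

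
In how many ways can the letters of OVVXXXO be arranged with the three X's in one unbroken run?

30

Treat the 3 copies of X as a single block. The multiset to arrange is then {XXX, O, O, V, V}, 5 items in all.
That gives (5)!/(2!·2!) = 30 arrangements.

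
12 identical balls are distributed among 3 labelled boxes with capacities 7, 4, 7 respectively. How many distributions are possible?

25

By stars and bars, unrestricted non-negative solutions to x_1+…+x_3 = 12 number C(12+2,2) = 91.
Subtract solutions that violate a single cap (substitute x_i' = x_i − (cap_i+1)): x_1 ≥ 8 gives C(6,2) = 15; x_2 ≥ 5 gives C(9,2) = 36; x_3 ≥ 8 gives C(6,2) = 15. Together 66.
No two caps can be exceeded simultaneously, so the pair terms are all 0.
By inclusion–exclusion the count is 91 − 66 + 0 = 25.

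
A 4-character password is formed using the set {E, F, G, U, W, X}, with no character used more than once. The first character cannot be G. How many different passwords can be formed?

300

The first character has 6−1 = 5 choices (anything except G).
The remaining 3 characters are filled from the other 5 symbols without repetition: 5 × 4 × 3 = 60.
Total: 5 × 60 = 300.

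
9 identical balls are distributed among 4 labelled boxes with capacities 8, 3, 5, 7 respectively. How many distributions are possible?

139

By stars and bars, unrestricted non-negative solutions to x_1+…+x_4 = 9 number C(9+3,3) = 220.
Subtract solutions that violate a single cap (substitute x_i' = x_i − (cap_i+1)): x_1 ≥ 9 gives C(3,3) = 1; x_2 ≥ 4 gives C(8,3) = 56; x_3 ≥ 6 gives C(6,3) = 20; x_4 ≥ 8 gives C(4,3) = 4. Together 81.
No two caps can be exceeded simultaneously, so the pair terms are all 0.
By inclusion–exclusion the count is 220 − 81 + 0 = 139.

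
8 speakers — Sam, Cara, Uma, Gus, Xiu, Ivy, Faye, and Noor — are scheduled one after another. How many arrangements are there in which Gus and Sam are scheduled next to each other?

Glue Gus and Sam into one block (2 internal orders), leaving 7 units to arrange in a row.
That gives 2 × 7! = 2 × 5040 = 10080.

10080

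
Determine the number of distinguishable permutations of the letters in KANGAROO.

Letter multiplicities in KANGAROO: A×2, G×1, K×1, N×1, O×2, R×1.
The number of distinct arrangements is 8!/(2!·2!) = 40320/4 = 10080.

10080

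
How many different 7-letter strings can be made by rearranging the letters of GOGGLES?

The 7 letters of GOGGLES have repeats: G appearing 3 times.
So there are 7! / (3!) = 840 distinguishable arrangements.

840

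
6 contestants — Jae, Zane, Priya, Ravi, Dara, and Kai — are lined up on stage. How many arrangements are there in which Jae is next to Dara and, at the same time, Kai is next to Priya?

96

Treat {Jae,Dara} as one block (2 orders) and {Kai,Priya} as another (2 orders).
That leaves 4 units to arrange: 2 × 2 × 4! = 4 × 24 = 96.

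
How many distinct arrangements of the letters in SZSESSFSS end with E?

With the last slot taken by E, it remains to arrange the other 8 letters (SZSSSFSS).
Those 8 letters have S appearing 6 times, giving (8)!/(6!) = 56.

56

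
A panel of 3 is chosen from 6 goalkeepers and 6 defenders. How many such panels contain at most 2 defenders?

Split by how many defenders are chosen (0 through 2).
Sum: C(6,0)·C(6,3) + C(6,1)·C(6,2) + C(6,2)·C(6,1) = 20 + 90 + 90 = 200.

200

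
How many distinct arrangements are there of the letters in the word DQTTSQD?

630

Letter multiplicities in DQTTSQD: D×2, Q×2, S×1, T×2.
The number of distinct arrangements is 7!/(2!·2!·2!) = 5040/8 = 630.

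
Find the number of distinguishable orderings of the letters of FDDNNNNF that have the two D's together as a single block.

Treat the 2 copies of D as a single block. The multiset to arrange is then {DD, F, F, N, N, N, N}, 7 items in all.
That gives (7)!/(4!·2!) = 105 arrangements.

105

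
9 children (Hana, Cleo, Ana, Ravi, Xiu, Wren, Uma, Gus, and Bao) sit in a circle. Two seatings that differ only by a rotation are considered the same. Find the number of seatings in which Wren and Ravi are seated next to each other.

10080

Treat {Wren, Ravi} as one unit (2 internal orders) and seat the resulting 8 units around the table: (7)! circular arrangements.
So 2 × (7)! = 2 × 5040 = 10080.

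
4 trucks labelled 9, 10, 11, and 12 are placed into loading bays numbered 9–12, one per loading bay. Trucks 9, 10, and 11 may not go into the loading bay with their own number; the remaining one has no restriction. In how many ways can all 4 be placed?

11

Let Aᵢ (for i ∈ {9, 10, 11}) be the placements that put truck i in its forbidden loading bay. Any j of these fix j positions, leaving (4−j)! ways to fill the rest, and there are C(3,j) ways to pick which j.
By inclusion–exclusion, the number of valid placements is Σ_{j=0}^{3} (−1)^j C(3,j)·(4−j)!.
Computing: 24 − 18 + 6 − 1 = 11.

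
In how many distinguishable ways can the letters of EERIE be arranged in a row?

20

The 5 letters of EERIE have repeats: E appearing 3 times.
The number of distinct arrangements is 5!/(3!) = 120/6 = 20.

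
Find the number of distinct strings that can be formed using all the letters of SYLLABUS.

10080

SYLLABUS has 8 letters with L appearing twice and S appearing twice.
Dividing 8! = 40320 by 2!·2! = 4 for the repeated letters gives 10080.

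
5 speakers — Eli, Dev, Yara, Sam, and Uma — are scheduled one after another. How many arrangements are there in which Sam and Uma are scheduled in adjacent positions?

48

Place the 3 others and the Sam-Uma pair as 4 objects in a line; the pair has 2 internal arrangements.
So the count is 2·(4)! = 48.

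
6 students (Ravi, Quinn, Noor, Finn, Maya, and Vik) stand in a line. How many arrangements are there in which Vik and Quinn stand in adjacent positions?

Treat {Vik, Quinn} as a single unit. There are 5 units to order, and the pair itself can be ordered 2 ways.
So the count is 2·(5)! = 240.

240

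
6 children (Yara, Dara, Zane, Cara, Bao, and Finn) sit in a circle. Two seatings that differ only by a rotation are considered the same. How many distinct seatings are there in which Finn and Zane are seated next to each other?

Treat {Finn, Zane} as one unit (2 internal orders) and seat the resulting 5 units around the table: (4)! circular arrangements.
So 2 × (4)! = 2 × 24 = 48.

48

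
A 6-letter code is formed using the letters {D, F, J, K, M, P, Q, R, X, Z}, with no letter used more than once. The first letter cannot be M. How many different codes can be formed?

The first letter has 10−1 = 9 choices (anything except M).
The remaining 5 letters are filled from the other 9 symbols without repetition: 9 × 8 × 7 × 6 × 5 = 15120.
Total: 9 × 15120 = 136080.

136080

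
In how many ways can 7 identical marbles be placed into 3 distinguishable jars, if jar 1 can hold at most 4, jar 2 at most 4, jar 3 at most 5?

Ignoring the caps, the number of non-negative solutions to x_1+…+x_3 = 7 is C(9,2) = 36.
Subtract solutions that violate a single cap (substitute x_i' = x_i − (cap_i+1)): x_1 ≥ 5 gives C(4,2) = 6; x_2 ≥ 5 gives C(4,2) = 6; x_3 ≥ 6 gives C(3,2) = 3. Together 15.
No two caps can be exceeded simultaneously, so the pair terms are all 0.
By inclusion–exclusion the count is 36 − 15 + 0 = 21.

21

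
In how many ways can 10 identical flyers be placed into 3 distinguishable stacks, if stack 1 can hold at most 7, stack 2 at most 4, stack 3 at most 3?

14

By stars and bars, unrestricted non-negative solutions to x_1+…+x_3 = 10 number C(10+2,2) = 66.
Subtract solutions that violate a single cap (substitute x_i' = x_i − (cap_i+1)): x_1 ≥ 8 gives C(4,2) = 6; x_2 ≥ 5 gives C(7,2) = 21; x_3 ≥ 4 gives C(8,2) = 28. Together 55.
Add back pairs where two caps are both exceeded: 0 + 0 + 3 = 3.
By inclusion–exclusion the count is 66 − 55 + 3 = 14.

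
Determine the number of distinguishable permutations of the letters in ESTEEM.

ESTEEM has 6 letters with E appearing 3 times.
The number of distinct arrangements is 6!/(3!) = 720/6 = 120.

120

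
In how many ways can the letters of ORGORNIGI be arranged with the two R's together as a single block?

5040

Treat the 2 copies of R as a single block. The multiset to arrange is then {RR, G, G, I, I, N, O, O}, 8 items in all.
That gives (8)!/(2!·2!·2!) = 5040 arrangements.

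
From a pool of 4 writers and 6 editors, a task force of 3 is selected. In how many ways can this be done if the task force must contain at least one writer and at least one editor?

With no constraint there are C(10,3) = 120 possible selections.
Subtract selections that omit an entire group: no writers → C(6,3) = 20; no editors → C(4,3) = 4.
Both groups omitted at once is impossible, so 120 − 24 = 96.

96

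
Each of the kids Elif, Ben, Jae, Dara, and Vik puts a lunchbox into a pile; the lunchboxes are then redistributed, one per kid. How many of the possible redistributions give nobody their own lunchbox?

Count assignments avoiding every fixed point. For any j of the 5 kids fixed to their own lunchbox, the other 5−j can be arranged in (5−j)! ways.
By inclusion–exclusion this is Σ_{j=0}^{5} (−1)^j C(5,j)·(5−j)!.
Computing: 120 − 120 + 60 − 20 + 5 − 1 = 44.

44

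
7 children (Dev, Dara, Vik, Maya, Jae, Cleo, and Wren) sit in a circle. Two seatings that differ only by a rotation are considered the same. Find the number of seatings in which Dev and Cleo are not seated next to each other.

All circular seatings of 7 people number (6)! = 720.
Seatings with Dev beside Cleo: treat them as a block with 2 internal orders, giving 2 × (5)! = 240.
Subtracting, 720 − 240 = 480.

480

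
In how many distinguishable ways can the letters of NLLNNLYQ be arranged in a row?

Letter multiplicities in NLLNNLYQ: L×3, N×3, Q×1, Y×1.
So there are 8! / (3!·3!) = 1120 distinguishable arrangements.

1120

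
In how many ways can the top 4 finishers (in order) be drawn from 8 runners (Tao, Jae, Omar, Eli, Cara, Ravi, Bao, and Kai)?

There are 8 choices for 1st place, 7 for 2nd, and so on down to 5 for position 4.
That gives 8 × 7 × 6 × 5 = 1680.

1680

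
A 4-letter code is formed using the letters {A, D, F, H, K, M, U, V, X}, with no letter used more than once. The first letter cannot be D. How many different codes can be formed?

2688

The first letter has 9−1 = 8 choices (anything except D).
The remaining 3 letters are filled from the other 8 symbols without repetition: 8 × 7 × 6 = 336.
Total: 8 × 336 = 2688.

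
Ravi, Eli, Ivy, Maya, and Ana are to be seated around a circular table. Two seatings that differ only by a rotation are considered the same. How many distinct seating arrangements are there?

Fix one person's seat to break rotational symmetry; the remaining 4 people can be arranged in (4)! = 24 ways.

24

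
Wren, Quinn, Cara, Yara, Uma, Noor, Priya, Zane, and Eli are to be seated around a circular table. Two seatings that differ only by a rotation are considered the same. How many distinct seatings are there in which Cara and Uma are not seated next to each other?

Without the restriction there are (8)! = 40320 seatings.
Those with Cara next to Uma: fuse the pair into one unit and seat 8 units around a circle — 2·(7)! = 10080.
Subtracting, 40320 − 10080 = 30240.

30240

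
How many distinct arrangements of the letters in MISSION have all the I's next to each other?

360

Treat the 2 copies of I as a single block. The multiset to arrange is then {II, M, N, O, S, S}, 6 items in all.
That gives (6)!/(2!) = 360 arrangements.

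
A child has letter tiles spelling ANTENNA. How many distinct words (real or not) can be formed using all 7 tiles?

420

ANTENNA has 7 letters with A appearing twice and N appearing 3 times.
Dividing 7! = 5040 by 3!·2! = 12 for the repeated letters gives 420.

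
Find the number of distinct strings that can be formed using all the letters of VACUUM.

360

Letter multiplicities in VACUUM: A×1, C×1, M×1, U×2, V×1.
The number of distinct arrangements is 6!/(2!) = 720/2 = 360.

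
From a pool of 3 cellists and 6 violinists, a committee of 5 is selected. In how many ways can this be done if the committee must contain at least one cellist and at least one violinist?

With no constraint there are C(9,5) = 126 possible selections.
Subtract selections that omit an entire group: no cellists → C(6,5) = 6; no violinists → C(3,5) = 0.
Both groups omitted at once is impossible, so 126 − 6 = 120.

120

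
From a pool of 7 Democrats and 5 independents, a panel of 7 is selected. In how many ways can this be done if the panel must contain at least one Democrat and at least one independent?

791

Total 7-person selections from all 12: C(12,7) = 792.
Selections missing a whole group: no Democrats → C(5,7) = 0; no independents → C(7,7) = 1.
Both groups omitted at once is impossible, so 792 − 1 = 791.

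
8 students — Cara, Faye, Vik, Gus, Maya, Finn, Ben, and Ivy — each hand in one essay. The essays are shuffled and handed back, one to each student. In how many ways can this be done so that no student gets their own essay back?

Count assignments avoiding every fixed point. For any j of the 8 students fixed to their own essay, the other 8−j can be arranged in (8−j)! ways.
By inclusion–exclusion this is Σ_{j=0}^{8} (−1)^j C(8,j)·(8−j)!.
Computing: 40320 − 40320 + 20160 − 6720 + 1680 − 336 + 56 − 8 + 1 = 14833.

14833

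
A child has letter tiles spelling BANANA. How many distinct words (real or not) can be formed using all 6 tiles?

Letter multiplicities in BANANA: A×3, B×1, N×2.
Dividing 6! = 720 by 3!·2! = 12 for the repeated letters gives 60.

60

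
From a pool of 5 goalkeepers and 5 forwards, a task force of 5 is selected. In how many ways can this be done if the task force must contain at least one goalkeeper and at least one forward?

250

Total 5-person selections from all 10: C(10,5) = 252.
Subtract selections that omit an entire group: no goalkeepers → C(5,5) = 1; no forwards → C(5,5) = 1.
Both groups omitted at once is impossible, so 252 − 2 = 250.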